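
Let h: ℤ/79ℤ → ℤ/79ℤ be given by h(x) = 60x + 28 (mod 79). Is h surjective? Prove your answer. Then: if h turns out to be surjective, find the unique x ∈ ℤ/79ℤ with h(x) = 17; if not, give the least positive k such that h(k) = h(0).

38

Since gcd(60, 79) = 1, 60 is invertible modulo 79. Euclid's algorithm: 79 = 1·60 + 19, 60 = 3·19 + 3, 19 = 6·3 + 1; back-substituting gives 1 = 54·60 − 41·79, so 60⁻¹ ≡ 54 (mod 79).
For any y ∈ ℤ/79ℤ, x = 54(y − 28) mod 79 satisfies h(x) = 60·54(y − 28) + 28 ≡ y (since 60·54 ≡ 1 mod 79). So every y has a preimage.
Therefore h is surjective.
Since h is surjective, we compute h⁻¹(17): solve 60x + 28 ≡ 17 (mod 79), i.e. 60x ≡ 68 (mod 79).
Multiplying by 60⁻¹ = 54 gives x ≡ 54·68 = 3672 = 46·79 + 38 ≡ 38 (mod 79).
Check: h(38) = 60·38 + 28 = 2308 = 29·79 + 17 ≡ 17 (mod 79).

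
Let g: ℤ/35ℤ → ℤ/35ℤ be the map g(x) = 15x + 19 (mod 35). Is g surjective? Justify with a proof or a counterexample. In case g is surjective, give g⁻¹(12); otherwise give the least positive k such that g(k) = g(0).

Since gcd(15, 35) = 5, we have 15x ≡ 0 (mod 5) for all x, so g(x) ≡ 4 (mod 5).
But 0 ≢ 4 (mod 5), so 0 ∈ ℤ/35ℤ has no preimage. Thus g is not surjective.
Since g is not surjective, we find the least positive k with g(k) = g(0): this means 15k ≡ 0 (mod 35), i.e. 35 ∣ 15k. Since gcd(15, 35) = 5, dividing through by 5 this holds exactly when 7 ∣ 3k, and as gcd(3, 7) = 1, exactly when 7 ∣ k.
The smallest positive such k is 7.

7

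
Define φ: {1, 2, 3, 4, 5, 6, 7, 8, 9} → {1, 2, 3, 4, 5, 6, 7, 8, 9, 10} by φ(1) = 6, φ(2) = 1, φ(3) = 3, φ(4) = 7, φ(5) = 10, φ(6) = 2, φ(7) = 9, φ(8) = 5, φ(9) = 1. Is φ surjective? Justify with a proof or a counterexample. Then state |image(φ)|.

No element maps to 4, so φ is not surjective.
The image of φ is {1, 2, 3, 5, 6, 7, 9, 10}, which has 8 elements.

8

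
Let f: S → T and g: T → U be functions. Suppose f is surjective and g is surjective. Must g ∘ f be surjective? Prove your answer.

surjective

Let c ∈ U. Since g is surjective, there is b ∈ T with g(b) = c. Since f is surjective, there is a ∈ S with f(a) = b.
Then (g ∘ f)(a) = g(b) = c. Thus g ∘ f is surjective.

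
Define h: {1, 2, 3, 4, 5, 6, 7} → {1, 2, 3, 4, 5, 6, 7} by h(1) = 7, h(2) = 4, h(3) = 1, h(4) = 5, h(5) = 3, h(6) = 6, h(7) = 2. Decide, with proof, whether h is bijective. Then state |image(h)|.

The values 7, 4, 1, 5, 3, 6, 2 are a permutation of {1, 2, 3, 4, 5, 6, 7}: each element appears exactly once.
So h is injective and surjective, hence bijective.
The image of h is {1, 2, 3, 4, 5, 6, 7}, which has 7 elements.

7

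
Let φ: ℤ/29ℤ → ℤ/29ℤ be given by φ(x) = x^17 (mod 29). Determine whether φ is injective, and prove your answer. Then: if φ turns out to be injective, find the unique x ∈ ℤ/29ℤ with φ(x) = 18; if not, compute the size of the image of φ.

15

Since 29 is prime, the nonzero elements of ℤ/29ℤ form a cyclic group of order 28.
As gcd(17, 28) = 1, raising to the 17th power is a bijection on this group: if s^17 ≡ t^17 then (st^{−1})^17 = 1, and the only element of order dividing gcd(17, 28) = 1 is 1, so s = t.
With φ(0) = 0 this makes φ injective on all of ℤ/29ℤ, hence bijective (finite equal-size domain and codomain). In particular φ is injective.
Since φ is injective, we find the preimage of 18. The inverse of x ↦ x^17 on (ℤ/29ℤ)^× is x ↦ x^5, because 17·5 = 85 = 3·28 + 1 ≡ 1 (mod 28) and x^{28} = 1 for x ≠ 0 (Fermat). So φ⁻¹(18) = 18^5 mod 29.
Repeated squaring mod 29: 18^1 ≡ 18, 18^2 ≡ 18² = 324 ≡ 5, 18^4 ≡ 5² = 25. Since 5 = 4 + 1, 18^5 ≡ 25·18: 25·18 = 450 ≡ 15. So 18^5 ≡ 15 (mod 29).
Hence φ⁻¹(18) = 15.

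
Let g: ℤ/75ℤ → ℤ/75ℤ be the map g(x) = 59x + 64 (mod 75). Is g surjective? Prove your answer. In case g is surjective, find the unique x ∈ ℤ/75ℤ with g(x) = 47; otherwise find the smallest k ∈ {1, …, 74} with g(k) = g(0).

62

Since gcd(59, 75) = 1, 59 is invertible modulo 75. Euclid's algorithm: 75 = 1·59 + 16, 59 = 3·16 + 11, 16 = 1·11 + 5, 11 = 2·5 + 1; back-substituting gives 1 = 14·59 − 11·75, so 59⁻¹ ≡ 14 (mod 75).
Then y ↦ 14(y − 64) is a two-sided inverse to g, so every y ∈ ℤ/75ℤ has a preimage.
Hence g is surjective.
Since g is surjective, we compute g⁻¹(47): solve 59x + 64 ≡ 47 (mod 75), i.e. 59x ≡ 58 (mod 75).
Multiplying by 59⁻¹ = 14 gives x ≡ 14·58 = 812 = 10·75 + 62 ≡ 62 (mod 75).
Check: g(62) = 59·62 + 64 = 3722 = 49·75 + 47 ≡ 47 (mod 75).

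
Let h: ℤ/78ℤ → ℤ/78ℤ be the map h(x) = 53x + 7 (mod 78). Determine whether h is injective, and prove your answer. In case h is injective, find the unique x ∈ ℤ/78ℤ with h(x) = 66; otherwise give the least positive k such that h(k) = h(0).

Recall: h is injective when h(a) = h(b) forces a = b.
Suppose h(a) = h(b) in ℤ/78ℤ. Then 53a + 7 ≡ 53b + 7 (mod 78), hence 53(a − b) ≡ 0 (mod 78).
Since gcd(53, 78) = 1, 53 is invertible modulo 78, so a − b ≡ 0 (mod 78), i.e. a = b.
Hence h is injective.
We now compute 53⁻¹ mod 78 explicitly. Euclid's algorithm: 78 = 1·53 + 25, 53 = 2·25 + 3, 25 = 8·3 + 1; back-substituting gives 1 = 53·53 − 36·78, so 53⁻¹ ≡ 53 (mod 78).
Since h is injective, we compute h⁻¹(66): solve 53x + 7 ≡ 66 (mod 78), i.e. 53x ≡ 59 (mod 78).
Multiplying by 53⁻¹ = 53 gives x ≡ 53·59 = 3127 = 40·78 + 7 ≡ 7 (mod 78).
Check: h(7) = 53·7 + 7 = 378 = 4·78 + 66 ≡ 66 (mod 78).

7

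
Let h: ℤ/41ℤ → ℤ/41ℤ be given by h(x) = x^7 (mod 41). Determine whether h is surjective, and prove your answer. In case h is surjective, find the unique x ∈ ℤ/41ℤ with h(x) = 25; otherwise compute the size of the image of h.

4

Since 41 is prime, the nonzero elements of ℤ/41ℤ form a cyclic group of order 40.
As gcd(7, 40) = 1, raising to the 7th power is a bijection on this group: if x_1^7 ≡ x_2^7 then (x_1x_2^{−1})^7 = 1, and the only element of order dividing gcd(7, 40) = 1 is 1, so x_1 = x_2.
With h(0) = 0 this makes h injective on all of ℤ/41ℤ, hence bijective (finite equal-size domain and codomain). In particular h is surjective.
Since h is surjective, we find the preimage of 25. The inverse of x ↦ x^7 on (ℤ/41ℤ)^× is x ↦ x^23, because 7·23 = 161 = 4·40 + 1 ≡ 1 (mod 40) and x^{40} = 1 for x ≠ 0 (Fermat). So h⁻¹(25) = 25^23 mod 41.
Repeated squaring mod 41: 25^1 ≡ 25, 25^2 ≡ 25² = 625 ≡ 10, 25^4 ≡ 10² = 100 ≡ 18, 25^8 ≡ 18² = 324 ≡ 37, 25^16 ≡ 37² = 1369 ≡ 16. Since 23 = 16 + 4 + 2 + 1, 25^23 ≡ 16·18·10·25: 16·18 = 288 ≡ 1, then 1·10 = 10, then 10·25 = 250 ≡ 4. So 25^23 ≡ 4 (mod 41).
Hence h⁻¹(25) = 4.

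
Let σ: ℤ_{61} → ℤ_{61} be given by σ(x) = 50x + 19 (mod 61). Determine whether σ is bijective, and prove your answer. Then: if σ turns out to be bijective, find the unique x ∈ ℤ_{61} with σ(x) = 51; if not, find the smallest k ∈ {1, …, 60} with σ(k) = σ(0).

47

By definition, σ is injective if σ(u) = σ(v) implies u = v.
Suppose σ(u) = σ(v) in ℤ_{61}. Then 50u + 19 ≡ 50v + 19 (mod 61), so 50(u − v) ≡ 0 (mod 61).
Since gcd(50, 61) = 1, 50 is invertible modulo 61, thus u − v ≡ 0 (mod 61), i.e. u = v.
We now compute 50⁻¹ mod 61 explicitly. Euclid's algorithm: 61 = 1·50 + 11, 50 = 4·11 + 6, 11 = 1·6 + 5, 6 = 1·5 + 1; back-substituting gives 1 = 11·50 − 9·61, so 50⁻¹ ≡ 11 (mod 61).
For any y ∈ ℤ_{61}, x = 11(y − 19) mod 61 satisfies σ(x) = 50·11(y − 19) + 19 ≡ y (since 50·11 ≡ 1 mod 61). So every y has a preimage.
So σ is bijective.
Since σ is bijective, we find σ⁻¹(51): we need 50x ≡ 51 − 19 ≡ 32 (mod 61). Using 50⁻¹ = 11: x ≡ 11·32 = 352 = 5·61 + 47, so x = 47.
Check: σ(47) = 50·47 + 19 = 2369 = 38·61 + 51 ≡ 51 (mod 61).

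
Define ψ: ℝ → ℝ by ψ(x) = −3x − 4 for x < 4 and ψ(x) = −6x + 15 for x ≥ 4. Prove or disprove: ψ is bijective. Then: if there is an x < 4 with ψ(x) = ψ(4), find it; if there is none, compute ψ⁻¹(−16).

5/3

Both pieces are strictly decreasing (slopes −3 and −6), so each is injective on its own interval.
The left piece maps (−∞, 4) onto (−16, ∞); the right piece maps [4, ∞) onto (−∞, −9].
These images overlap. In particular ψ(4) = −9 (right piece), and solving −3x − 4 = −9 on the left piece gives x = 5/3 < 4.
So ψ(5/3) = ψ(4) with 5/3 ≠ 4, and ψ is not injective, hence not bijective. This x = 5/3 is the requested value below 4.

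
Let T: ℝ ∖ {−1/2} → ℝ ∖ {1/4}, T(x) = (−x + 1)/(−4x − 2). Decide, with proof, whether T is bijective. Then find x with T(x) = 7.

Suppose T(x_1) = T(x_2). Cross-multiplying: (−x_1 + 1)(−4x_2 − 2) = (−x_2 + 1)(−4x_1 − 2).
Expanding both sides and cancelling the symmetric terms leaves 6·(x_1 − x_2) = 0. Since 6 ≠ 0, x_1 = x_2. Thus T is injective.
For any y ≠ 1/4, solving y(−4x − 2) = −x + 1 for x gives a well-defined x ≠ −1/2. So T is surjective.
Therefore T is bijective.
Solving T(x) = 7: cross-multiplying gives −x + 1 = 7(−4x − 2), which rearranges to 27x = −15, so x = −5/9.

-5/9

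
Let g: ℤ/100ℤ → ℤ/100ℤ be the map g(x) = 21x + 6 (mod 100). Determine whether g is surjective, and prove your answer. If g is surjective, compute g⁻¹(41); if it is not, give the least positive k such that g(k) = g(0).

Since gcd(21, 100) = 1, 21 is invertible modulo 100. Euclid's algorithm: 100 = 4·21 + 16, 21 = 1·16 + 5, 16 = 3·5 + 1; back-substituting gives 1 = 81·21 − 17·100, so 21⁻¹ ≡ 81 (mod 100).
Then y ↦ 81(y − 6) is a two-sided inverse to g, so every y ∈ ℤ/100ℤ has a preimage.
So g is surjective.
Since g is surjective, we compute g⁻¹(41): solve 21x + 6 ≡ 41 (mod 100), i.e. 21x ≡ 35 (mod 100).
Multiplying by 21⁻¹ = 81 gives x ≡ 81·35 = 2835 = 28·100 + 35 ≡ 35 (mod 100).
Check: g(35) = 21·35 + 6 = 741 = 7·100 + 41 ≡ 41 (mod 100).

35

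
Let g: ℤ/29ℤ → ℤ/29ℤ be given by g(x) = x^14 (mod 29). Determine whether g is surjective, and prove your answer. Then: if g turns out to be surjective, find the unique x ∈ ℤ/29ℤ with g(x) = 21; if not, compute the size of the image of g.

3

g(2): Repeated squaring mod 29: 2^1 ≡ 2, 2^2 ≡ 2² = 4, 2^4 ≡ 4² = 16, 2^8 ≡ 16² = 256 ≡ 24. Since 14 = 8 + 4 + 2, 2^14 ≡ 24·16·4: 24·16 = 384 ≡ 7, then 7·4 = 28. So 2^14 ≡ 28 (mod 29).
g(3): Repeated squaring mod 29: 3^1 ≡ 3, 3^2 ≡ 3² = 9, 3^4 ≡ 9² = 81 ≡ 23, 3^8 ≡ 23² = 529 ≡ 7. Since 14 = 8 + 4 + 2, 3^14 ≡ 7·23·9: 7·23 = 161 ≡ 16, then 16·9 = 144 ≡ 28. So 3^14 ≡ 28 (mod 29).
So g(2) = g(3) = 28 while 2 ≠ 3, therefore g is not injective.
A non-injective map from the 29-element set ℤ/29ℤ to itself takes at most 28 distinct values, so it cannot be surjective. So g is not surjective.
Since g is not surjective, we determine |image(g)|. Computing x^14 mod 29 for each x (by repeated squaring, reducing mod 29 at every step), the values g(0), g(1), …, g(28) are: 0, 1, 28, 28, 1, 1, 1, 1, 28, 1, 28, 28, 28, 1, 28, 28, 1, 28, 28, 28, 1, 28, 1, 1, 1, 1, 28, 28, 1.
The distinct values are {0, 1, 28}; there are 3 of them.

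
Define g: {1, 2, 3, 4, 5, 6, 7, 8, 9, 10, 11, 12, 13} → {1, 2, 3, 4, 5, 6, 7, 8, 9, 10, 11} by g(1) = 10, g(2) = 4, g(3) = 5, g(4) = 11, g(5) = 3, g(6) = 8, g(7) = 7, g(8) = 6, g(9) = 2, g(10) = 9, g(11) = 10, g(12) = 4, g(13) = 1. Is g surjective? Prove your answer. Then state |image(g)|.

Every element of the codomain has a preimage: 1 = g(13), 2 = g(9), 3 = g(5), 4 = g(2), 5 = g(3), 6 = g(8), 7 = g(7), 8 = g(6), 9 = g(10), 10 = g(1), 11 = g(4).
Therefore g is surjective.
The image of g is {1, 2, 3, 4, 5, 6, 7, 8, 9, 10, 11}, which has 11 elements.

11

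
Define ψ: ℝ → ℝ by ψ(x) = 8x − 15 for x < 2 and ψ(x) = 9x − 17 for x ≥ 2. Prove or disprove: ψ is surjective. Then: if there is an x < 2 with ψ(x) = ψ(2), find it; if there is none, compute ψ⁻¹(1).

2

Both pieces are strictly increasing (slopes 8 and 9), so each is injective on its own interval.
The left piece maps (−∞, 2) onto (−∞, 1); the right piece maps [2, ∞) onto [1, ∞).
These images together cover ℝ, so ψ is surjective.
Because the two images are disjoint, no x < 2 has ψ(x) = ψ(2), so we compute ψ⁻¹(1): 1 lies in [1, ∞), so solve 9x − 17 = 1: x = (1 + 17)/9 = 2.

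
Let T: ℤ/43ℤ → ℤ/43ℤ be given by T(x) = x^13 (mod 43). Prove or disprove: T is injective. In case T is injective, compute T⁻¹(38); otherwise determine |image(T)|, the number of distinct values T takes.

Since 43 is prime, the nonzero elements of ℤ/43ℤ form a cyclic group of order 42.
As gcd(13, 42) = 1, raising to the 13th power is a bijection on this group: if s^13 ≡ t^13 then (st^{−1})^13 = 1, and the only element of order dividing gcd(13, 42) = 1 is 1, so s = t.
With T(0) = 0 this makes T injective on all of ℤ/43ℤ, hence bijective (finite equal-size domain and codomain). In particular T is injective.
Since T is injective, we find the preimage of 38. The inverse of x ↦ x^13 on (ℤ/43ℤ)^× is x ↦ x^13, because 13·13 = 169 = 4·42 + 1 ≡ 1 (mod 42) and x^{42} = 1 for x ≠ 0 (Fermat). So T⁻¹(38) = 38^13 mod 43.
Repeated squaring mod 43: 38^1 ≡ 38, 38^2 ≡ 38² = 1444 ≡ 25, 38^4 ≡ 25² = 625 ≡ 23, 38^8 ≡ 23² = 529 ≡ 13. Since 13 = 8 + 4 + 1, 38^13 ≡ 13·23·38: 13·23 = 299 ≡ 41, then 41·38 = 1558 ≡ 10. So 38^13 ≡ 10 (mod 43).
Hence T⁻¹(38) = 10.

10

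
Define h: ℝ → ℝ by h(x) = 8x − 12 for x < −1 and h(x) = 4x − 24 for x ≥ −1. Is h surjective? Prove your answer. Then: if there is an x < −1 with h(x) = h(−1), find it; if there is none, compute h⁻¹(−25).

Both pieces are strictly increasing (slopes 8 and 4), so each is injective on its own interval.
The left piece maps (−∞, −1) onto (−∞, −20); the right piece maps [−1, ∞) onto [−28, ∞).
The union (−∞, −20) ∪ [−28, ∞) covers ℝ, so h is surjective.
For the follow-up: the images overlap, so an x < −1 with h(x) = h(−1) exists. h(−1) = −28; solving 8x − 12 = −28 for x < −1 gives x = (−28 + 12)/8 = −2.

-2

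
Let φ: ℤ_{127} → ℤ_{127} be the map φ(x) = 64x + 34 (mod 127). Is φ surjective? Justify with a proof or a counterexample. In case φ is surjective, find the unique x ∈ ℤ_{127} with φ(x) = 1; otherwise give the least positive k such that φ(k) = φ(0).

61

Recall that φ is surjective if every y in the codomain equals φ(x) for some x in the domain.
Since gcd(64, 127) = 1, 64 is invertible modulo 127. Euclid's algorithm: 127 = 1·64 + 63, 64 = 1·63 + 1; back-substituting gives 1 = 2·64 − 1·127, so 64⁻¹ ≡ 2 (mod 127).
For any y ∈ ℤ_{127}, x = 2(y − 34) mod 127 satisfies φ(x) = 64·2(y − 34) + 34 ≡ y (since 64·2 ≡ 1 mod 127). So every y has a preimage.
So φ is surjective.
Since φ is surjective, we find φ⁻¹(1): we need 64x ≡ 1 − 34 ≡ 94 (mod 127). Using 64⁻¹ = 2: x ≡ 2·94 = 188 = 1·127 + 61, so x = 61.
Check: φ(61) = 64·61 + 34 = 3938 = 31·127 + 1 ≡ 1 (mod 127).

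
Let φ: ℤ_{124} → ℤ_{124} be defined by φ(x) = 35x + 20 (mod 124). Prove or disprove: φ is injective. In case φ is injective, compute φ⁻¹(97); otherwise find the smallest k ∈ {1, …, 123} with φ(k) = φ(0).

27

If φ(u) = φ(v), then 35u ≡ 35v (mod 124). Because gcd(35, 124) = 1, we may cancel 35 to get u ≡ v (mod 124).
Thus φ is injective.
We now compute 35⁻¹ mod 124 explicitly. Euclid's algorithm: 124 = 3·35 + 19, 35 = 1·19 + 16, 19 = 1·16 + 3, 16 = 5·3 + 1; back-substituting gives 1 = 39·35 − 11·124, so 35⁻¹ ≡ 39 (mod 124).
Since φ is injective, we find φ⁻¹(97): we need 35x ≡ 97 − 20 ≡ 77 (mod 124). Using 35⁻¹ = 39: x ≡ 39·77 = 3003 = 24·124 + 27, so x = 27.
Check: φ(27) = 35·27 + 20 = 965 = 7·124 + 97 ≡ 97 (mod 124).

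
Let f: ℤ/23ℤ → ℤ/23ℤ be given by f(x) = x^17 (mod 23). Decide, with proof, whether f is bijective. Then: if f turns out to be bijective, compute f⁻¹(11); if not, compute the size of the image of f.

17

Since 23 is prime, the nonzero elements of ℤ/23ℤ form a cyclic group of order 22.
As gcd(17, 22) = 1, raising to the 17th power is a bijection on this group: if x_1^17 ≡ x_2^17 then (x_1x_2^{−1})^17 = 1, and the only element of order dividing gcd(17, 22) = 1 is 1, so x_1 = x_2.
With f(0) = 0 this makes f injective on all of ℤ/23ℤ, hence bijective (finite equal-size domain and codomain). In particular f is bijective.
Since f is bijective, we find the preimage of 11. The inverse of x ↦ x^17 on (ℤ/23ℤ)^× is x ↦ x^13, because 17·13 = 221 = 10·22 + 1 ≡ 1 (mod 22) and x^{22} = 1 for x ≠ 0 (Fermat). So f⁻¹(11) = 11^13 mod 23.
Repeated squaring mod 23: 11^1 ≡ 11, 11^2 ≡ 11² = 121 ≡ 6, 11^4 ≡ 6² = 36 ≡ 13, 11^8 ≡ 13² = 169 ≡ 8. Since 13 = 8 + 4 + 1, 11^13 ≡ 8·13·11: 8·13 = 104 ≡ 12, then 12·11 = 132 ≡ 17. So 11^13 ≡ 17 (mod 23).
Hence f⁻¹(11) = 17.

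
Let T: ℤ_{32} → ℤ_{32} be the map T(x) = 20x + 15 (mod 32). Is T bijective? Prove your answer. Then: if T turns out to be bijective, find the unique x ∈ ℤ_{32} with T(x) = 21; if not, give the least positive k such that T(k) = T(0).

8

We have gcd(20, 32) = 4 > 1. Taking u = 0 and v = 8: T(0) = 15 and T(8) = 20·8 + 15 = 175 ≡ 15 (mod 32).
So T(0) = T(8) while 0 ≠ 8, thus T is not injective, hence not bijective.
Since T is not bijective, we find the least positive k with T(k) = T(0): this means 20k ≡ 0 (mod 32), i.e. 32 ∣ 20k. Since gcd(20, 32) = 4, dividing through by 4 this holds exactly when 8 ∣ 5k, and as gcd(5, 8) = 1, exactly when 8 ∣ k.
The smallest positive such k is 8.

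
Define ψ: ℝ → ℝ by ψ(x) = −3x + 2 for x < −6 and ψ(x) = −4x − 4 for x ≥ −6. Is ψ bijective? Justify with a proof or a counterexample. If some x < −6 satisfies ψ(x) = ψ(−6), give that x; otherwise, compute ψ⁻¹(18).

Both pieces are strictly decreasing (slopes −3 and −4), so each is injective on its own interval.
The left piece maps (−∞, −6) onto (20, ∞); the right piece maps [−6, ∞) onto (−∞, 20].
Since 20 = 20, the images partition ℝ: ψ is injective and surjective, hence bijective.
Because the two images are disjoint, no x < −6 has ψ(x) = ψ(−6), so we compute ψ⁻¹(18): 18 lies in (−∞, 20], so solve −4x − 4 = 18: x = (18 + 4)/(−4) = −11/2.

-11/2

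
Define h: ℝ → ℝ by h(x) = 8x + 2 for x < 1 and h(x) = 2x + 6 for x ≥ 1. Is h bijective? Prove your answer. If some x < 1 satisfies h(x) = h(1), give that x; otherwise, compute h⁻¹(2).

Both pieces are strictly increasing (slopes 8 and 2), so each is injective on its own interval.
The left piece maps (−∞, 1) onto (−∞, 10); the right piece maps [1, ∞) onto [8, ∞).
These images overlap. In particular h(1) = 8 (right piece), and solving 8x + 2 = 8 on the left piece gives x = 3/4 < 1.
So h(3/4) = h(1) with 3/4 ≠ 1, and h is not injective, hence not bijective. This x = 3/4 is the requested value below 1.

3/4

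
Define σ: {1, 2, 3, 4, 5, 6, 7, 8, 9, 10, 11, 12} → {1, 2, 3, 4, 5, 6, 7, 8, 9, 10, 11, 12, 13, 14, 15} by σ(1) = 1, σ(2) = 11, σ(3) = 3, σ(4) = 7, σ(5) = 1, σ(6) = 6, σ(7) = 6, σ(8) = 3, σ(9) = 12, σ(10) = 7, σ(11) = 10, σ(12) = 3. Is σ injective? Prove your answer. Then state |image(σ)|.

σ(1) = 1 = σ(5) with 1 ≠ 5, so σ is not injective.
The image of σ is {1, 3, 6, 7, 10, 11, 12}, which has 7 elements.

7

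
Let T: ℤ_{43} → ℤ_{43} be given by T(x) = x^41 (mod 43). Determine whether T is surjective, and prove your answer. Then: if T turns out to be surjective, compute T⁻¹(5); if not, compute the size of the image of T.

26

Since 43 is prime, the nonzero elements of ℤ_{43} form a cyclic group of order 42.
As gcd(41, 42) = 1, raising to the 41st power is a bijection on this group: if x_1^41 ≡ x_2^41 then (x_1x_2^{−1})^41 = 1, and the only element of order dividing gcd(41, 42) = 1 is 1, so x_1 = x_2.
With T(0) = 0 this makes T injective on all of ℤ_{43}, hence bijective (finite equal-size domain and codomain). In particular T is surjective.
Since T is surjective, we find the preimage of 5. The inverse of x ↦ x^41 on (ℤ_{43})^× is x ↦ x^41, because 41·41 = 1681 = 40·42 + 1 ≡ 1 (mod 42) and x^{42} = 1 for x ≠ 0 (Fermat). So T⁻¹(5) = 5^41 mod 43.
Repeated squaring mod 43: 5^1 ≡ 5, 5^2 ≡ 5² = 25, 5^4 ≡ 25² = 625 ≡ 23, 5^8 ≡ 23² = 529 ≡ 13, 5^16 ≡ 13² = 169 ≡ 40, 5^32 ≡ 40² = 1600 ≡ 9. Since 41 = 32 + 8 + 1, 5^41 ≡ 9·13·5: 9·13 = 117 ≡ 31, then 31·5 = 155 ≡ 26. So 5^41 ≡ 26 (mod 43).
Hence T⁻¹(5) = 26.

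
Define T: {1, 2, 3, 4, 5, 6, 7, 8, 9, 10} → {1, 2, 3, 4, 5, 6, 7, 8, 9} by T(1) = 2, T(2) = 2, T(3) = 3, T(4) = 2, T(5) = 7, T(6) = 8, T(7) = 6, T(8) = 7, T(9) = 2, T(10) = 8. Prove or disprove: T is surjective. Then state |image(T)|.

5

No element maps to 1, so T is not surjective.
The image of T is {2, 3, 6, 7, 8}, which has 5 elements.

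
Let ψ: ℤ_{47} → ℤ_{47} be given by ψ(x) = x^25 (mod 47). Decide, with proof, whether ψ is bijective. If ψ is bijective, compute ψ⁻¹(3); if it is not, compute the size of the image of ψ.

Since 47 is prime, the nonzero elements of ℤ_{47} form a cyclic group of order 46.
As gcd(25, 46) = 1, raising to the 25th power is a bijection on this group: if u^25 ≡ v^25 then (uv^{−1})^25 = 1, and the only element of order dividing gcd(25, 46) = 1 is 1, so u = v.
With ψ(0) = 0 this makes ψ injective on all of ℤ_{47}, hence bijective (finite equal-size domain and codomain). In particular ψ is bijective.
Since ψ is bijective, we find the preimage of 3. The inverse of x ↦ x^25 on (ℤ_{47})^× is x ↦ x^35, because 25·35 = 875 = 19·46 + 1 ≡ 1 (mod 46) and x^{46} = 1 for x ≠ 0 (Fermat). So ψ⁻¹(3) = 3^35 mod 47.
Repeated squaring mod 47: 3^1 ≡ 3, 3^2 ≡ 3² = 9, 3^4 ≡ 9² = 81 ≡ 34, 3^8 ≡ 34² = 1156 ≡ 28, 3^16 ≡ 28² = 784 ≡ 32, 3^32 ≡ 32² = 1024 ≡ 37. Since 35 = 32 + 2 + 1, 3^35 ≡ 37·9·3: 37·9 = 333 ≡ 4, then 4·3 = 12. So 3^35 ≡ 12 (mod 47).
Hence ψ⁻¹(3) = 12.

12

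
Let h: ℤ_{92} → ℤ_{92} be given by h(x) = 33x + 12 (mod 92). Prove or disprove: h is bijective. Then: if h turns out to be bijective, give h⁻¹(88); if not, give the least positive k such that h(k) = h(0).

Suppose h(s) = h(t) in ℤ_{92}. Then 33s + 12 ≡ 33t + 12 (mod 92), so 33(s − t) ≡ 0 (mod 92).
Since gcd(33, 92) = 1, 33 is invertible modulo 92, therefore s − t ≡ 0 (mod 92), i.e. s = t.
We now compute 33⁻¹ mod 92 explicitly. Euclid's algorithm: 92 = 2·33 + 26, 33 = 1·26 + 7, 26 = 3·7 + 5, 7 = 1·5 + 2, 5 = 2·2 + 1; back-substituting gives 1 = 53·33 − 19·92, so 33⁻¹ ≡ 53 (mod 92).
For any y ∈ ℤ_{92}, x = 53(y − 12) mod 92 satisfies h(x) = 33·53(y − 12) + 12 ≡ y (since 33·53 ≡ 1 mod 92). So every y has a preimage.
Therefore h is bijective.
Since h is bijective, we compute h⁻¹(88): solve 33x + 12 ≡ 88 (mod 92), i.e. 33x ≡ 76 (mod 92).
Multiplying by 33⁻¹ = 53 gives x ≡ 53·76 = 4028 = 43·92 + 72 ≡ 72 (mod 92).
Check: h(72) = 33·72 + 12 = 2388 = 25·92 + 88 ≡ 88 (mod 92).

72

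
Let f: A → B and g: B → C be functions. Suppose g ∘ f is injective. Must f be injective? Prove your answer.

Suppose f(a) = f(b). Applying g: (g ∘ f)(a) = (g ∘ f)(b). Since g ∘ f is injective, a = b. Therefore f is injective.

injective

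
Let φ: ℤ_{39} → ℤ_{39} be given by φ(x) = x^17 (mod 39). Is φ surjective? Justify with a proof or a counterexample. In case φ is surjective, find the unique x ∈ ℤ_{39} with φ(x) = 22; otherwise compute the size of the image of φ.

16

Computing x^17 mod 39 for each x (by repeated squaring, reducing mod 39 at every step), the values φ(0), φ(1), …, φ(38) are: 0, 1, 32, 9, 10, 5, 15, 37, 8, 3, 4, 20, 12, 13, 14, 6, 22, 23, 18, 28, 11, 21, 16, 17, 33, 25, 26, 27, 19, 35, 36, 31, 2, 24, 34, 29, 30, 7, 38.
Every element of ℤ_{39} appears exactly once in this list, so φ is a bijection, and in particular surjective.
Since φ is surjective, we read off the preimage of 22 from the same table: φ(16) = 22, so φ⁻¹(22) = 16.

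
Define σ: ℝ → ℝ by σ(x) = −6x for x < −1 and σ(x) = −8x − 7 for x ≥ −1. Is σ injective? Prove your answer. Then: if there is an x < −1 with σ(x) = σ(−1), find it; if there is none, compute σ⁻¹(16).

-8/3

Both pieces are strictly decreasing (slopes −6 and −8), so each is injective on its own interval.
The left piece maps (−∞, −1) onto (6, ∞); the right piece maps [−1, ∞) onto (−∞, 1].
These images are disjoint, so no value is attained by both pieces. Thus σ is injective.
Because the two images are disjoint, no x < −1 has σ(x) = σ(−1), so we compute σ⁻¹(16): 16 lies in (6, ∞), so solve −6x = 16: x = (16 − 0)/(−6) = −8/3.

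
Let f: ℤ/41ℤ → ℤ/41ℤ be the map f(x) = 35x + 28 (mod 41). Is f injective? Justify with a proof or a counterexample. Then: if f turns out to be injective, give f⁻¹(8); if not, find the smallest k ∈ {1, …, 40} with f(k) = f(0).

17

If f(a) = f(b), then 35a ≡ 35b (mod 41). Because gcd(35, 41) = 1, we may cancel 35 to get a ≡ b (mod 41).
Hence f is injective.
We now compute 35⁻¹ mod 41 explicitly. Euclid's algorithm: 41 = 1·35 + 6, 35 = 5·6 + 5, 6 = 1·5 + 1; back-substituting gives 1 = 34·35 − 29·41, so 35⁻¹ ≡ 34 (mod 41).
Since f is injective, we compute f⁻¹(8): solve 35x + 28 ≡ 8 (mod 41), i.e. 35x ≡ 21 (mod 41).
Multiplying by 35⁻¹ = 34 gives x ≡ 34·21 = 714 = 17·41 + 17 ≡ 17 (mod 41).
Check: f(17) = 35·17 + 28 = 623 = 15·41 + 8 ≡ 8 (mod 41).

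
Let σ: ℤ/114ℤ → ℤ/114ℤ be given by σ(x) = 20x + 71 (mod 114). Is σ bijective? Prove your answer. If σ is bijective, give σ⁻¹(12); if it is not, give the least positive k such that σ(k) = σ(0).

57

By definition, σ is injective if σ(u) = σ(v) implies u = v.
We have gcd(20, 114) = 2 > 1. Taking u = 0 and v = 57: σ(0) = 71 and σ(57) = 20·57 + 71 = 1211 ≡ 71 (mod 114).
So σ(0) = σ(57) while 0 ≠ 57, therefore σ is not injective, hence not bijective.
Since σ is not bijective, we find the least positive k with σ(k) = σ(0): this means 20k ≡ 0 (mod 114), i.e. 114 ∣ 20k. Since gcd(20, 114) = 2, dividing through by 2 this holds exactly when 57 ∣ 10k, and as gcd(10, 57) = 1, exactly when 57 ∣ k.
The smallest positive such k is 57.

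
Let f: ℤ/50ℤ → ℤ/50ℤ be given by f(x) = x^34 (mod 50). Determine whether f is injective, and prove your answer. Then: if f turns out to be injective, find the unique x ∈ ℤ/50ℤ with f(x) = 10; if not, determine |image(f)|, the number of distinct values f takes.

22

f(0) = 0^34 = 0.
f(10): Repeated squaring mod 50: 10^1 ≡ 10, 10^2 ≡ 10² = 100 ≡ 0, 10^4 ≡ 0² = 0, 10^8 ≡ 0² = 0, 10^16 ≡ 0² = 0, 10^32 ≡ 0² = 0. Since 34 = 32 + 2, 10^34 ≡ 0·0: 0·0 = 0. So 10^34 ≡ 0 (mod 50).
So f(0) = f(10) = 0 while 0 ≠ 10, hence f is not injective.
Since f is not injective, we determine |image(f)|. Computing x^34 mod 50 for each x (by repeated squaring, reducing mod 50 at every step), the values f(0), f(1), …, f(49) are: 0, 1, 34, 19, 6, 25, 46, 49, 4, 11, 0, 41, 14, 39, 16, 25, 36, 29, 24, 21, 0, 31, 44, 9, 26, 25, 26, 9, 44, 31, 0, 21, 24, 29, 36, 25, 16, 39, 14, 41, 0, 11, 4, 49, 46, 25, 6, 19, 34, 1.
The distinct values are {0, 1, 4, 6, 9, 11, 14, 16, 19, 21, 24, 25, 26, 29, 31, 34, 36, 39, 41, 44, 46, 49}; there are 22 of them.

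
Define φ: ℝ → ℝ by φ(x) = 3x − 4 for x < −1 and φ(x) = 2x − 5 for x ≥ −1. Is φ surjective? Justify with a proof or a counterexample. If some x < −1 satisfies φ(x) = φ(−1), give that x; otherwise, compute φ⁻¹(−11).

Both pieces are strictly increasing (slopes 3 and 2), so each is injective on its own interval.
The left piece maps (−∞, −1) onto (−∞, −7); the right piece maps [−1, ∞) onto [−7, ∞).
These images together cover ℝ, so φ is surjective.
Because the two images are disjoint, no x < −1 has φ(x) = φ(−1), so we compute φ⁻¹(−11): −11 lies in (−∞, −7), so solve 3x − 4 = −11: x = (−11 + 4)/3 = −7/3.

-7/3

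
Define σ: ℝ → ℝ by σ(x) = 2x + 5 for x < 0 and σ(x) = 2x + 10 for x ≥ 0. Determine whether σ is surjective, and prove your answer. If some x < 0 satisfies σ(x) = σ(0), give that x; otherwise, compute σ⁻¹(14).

2

Both pieces are strictly increasing (slopes 2 and 2), so each is injective on its own interval.
The left piece maps (−∞, 0) onto (−∞, 5); the right piece maps [0, ∞) onto [10, ∞).
The union (−∞, 5) ∪ [10, ∞) omits the interval between 5 and 10; in particular 5 has no preimage. So σ is not surjective.
Because the two images are disjoint, no x < 0 has σ(x) = σ(0), so we compute σ⁻¹(14): 14 lies in [10, ∞), so solve 2x + 10 = 14: x = (14 − 10)/2 = 2.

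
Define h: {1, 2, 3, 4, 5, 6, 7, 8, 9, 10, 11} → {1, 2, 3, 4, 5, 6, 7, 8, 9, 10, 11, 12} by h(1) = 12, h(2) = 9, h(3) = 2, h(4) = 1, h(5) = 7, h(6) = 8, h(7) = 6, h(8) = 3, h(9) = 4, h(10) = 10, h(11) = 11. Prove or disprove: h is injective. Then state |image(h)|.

The values h(1), …, h(11) are 12, 9, 2, 1, 7, 8, 6, 3, 4, 10, 11 — all distinct.
So h(a) = h(b) only when a = b, and h is injective.
The image of h is {1, 2, 3, 4, 6, 7, 8, 9, 10, 11, 12}, which has 11 elements.

11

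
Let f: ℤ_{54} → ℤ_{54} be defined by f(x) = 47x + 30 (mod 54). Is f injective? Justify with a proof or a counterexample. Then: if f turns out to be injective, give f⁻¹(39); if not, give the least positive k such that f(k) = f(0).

45

If f(u) = f(v), then 47u ≡ 47v (mod 54). Because gcd(47, 54) = 1, we may cancel 47 to get u ≡ v (mod 54).
Therefore f is injective.
We now compute 47⁻¹ mod 54 explicitly. Euclid's algorithm: 54 = 1·47 + 7, 47 = 6·7 + 5, 7 = 1·5 + 2, 5 = 2·2 + 1; back-substituting gives 1 = 23·47 − 20·54, so 47⁻¹ ≡ 23 (mod 54).
Since f is injective, we compute f⁻¹(39): solve 47x + 30 ≡ 39 (mod 54), i.e. 47x ≡ 9 (mod 54).
Multiplying by 47⁻¹ = 23 gives x ≡ 23·9 = 207 = 3·54 + 45 ≡ 45 (mod 54).
Check: f(45) = 47·45 + 30 = 2145 = 39·54 + 39 ≡ 39 (mod 54).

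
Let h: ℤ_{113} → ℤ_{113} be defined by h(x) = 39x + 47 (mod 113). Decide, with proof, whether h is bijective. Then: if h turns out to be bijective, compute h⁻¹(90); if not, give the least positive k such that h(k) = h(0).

4

Recall that injectivity means: for all u, v in the domain, h(u) = h(v) implies u = v.
Suppose h(u) = h(v) in ℤ_{113}. Then 39u + 47 ≡ 39v + 47 (mod 113), thus 39(u − v) ≡ 0 (mod 113).
Since gcd(39, 113) = 1, 39 is invertible modulo 113, hence u − v ≡ 0 (mod 113), i.e. u = v.
We now compute 39⁻¹ mod 113 explicitly. Euclid's algorithm: 113 = 2·39 + 35, 39 = 1·35 + 4, 35 = 8·4 + 3, 4 = 1·3 + 1; back-substituting gives 1 = 29·39 − 10·113, so 39⁻¹ ≡ 29 (mod 113).
For any y ∈ ℤ_{113}, x = 29(y − 47) mod 113 satisfies h(x) = 39·29(y − 47) + 47 ≡ y (since 39·29 ≡ 1 mod 113). So every y has a preimage.
Thus h is bijective.
Since h is bijective, we compute h⁻¹(90): solve 39x + 47 ≡ 90 (mod 113), i.e. 39x ≡ 43 (mod 113).
Multiplying by 39⁻¹ = 29 gives x ≡ 29·43 = 1247 = 11·113 + 4 ≡ 4 (mod 113).
Check: h(4) = 39·4 + 47 = 203 = 1·113 + 90 ≡ 90 (mod 113).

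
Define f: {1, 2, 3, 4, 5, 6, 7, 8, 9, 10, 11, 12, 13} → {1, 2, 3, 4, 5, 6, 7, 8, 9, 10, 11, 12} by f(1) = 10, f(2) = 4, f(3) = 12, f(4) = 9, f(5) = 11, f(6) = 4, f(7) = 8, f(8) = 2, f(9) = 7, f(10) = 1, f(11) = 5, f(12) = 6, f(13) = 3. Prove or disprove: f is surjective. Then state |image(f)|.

Every element of the codomain has a preimage: 1 = f(10), 2 = f(8), 3 = f(13), 4 = f(2), 5 = f(11), 6 = f(12), 7 = f(9), 8 = f(7), 9 = f(4), 10 = f(1), 11 = f(5), 12 = f(3).
So f is surjective.
The image of f is {1, 2, 3, 4, 5, 6, 7, 8, 9, 10, 11, 12}, which has 12 elements.

12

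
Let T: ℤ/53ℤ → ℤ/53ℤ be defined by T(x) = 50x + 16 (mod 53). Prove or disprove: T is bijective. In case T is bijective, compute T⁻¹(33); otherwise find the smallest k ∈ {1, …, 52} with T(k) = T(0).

Recall: injectivity means: for all s, t in the domain, T(s) = T(t) implies s = t.
Suppose T(s) = T(t) in ℤ/53ℤ. Then 50s + 16 ≡ 50t + 16 (mod 53), hence 50(s − t) ≡ 0 (mod 53).
Since gcd(50, 53) = 1, 50 is invertible modulo 53, hence s − t ≡ 0 (mod 53), i.e. s = t.
We now compute 50⁻¹ mod 53 explicitly. Euclid's algorithm: 53 = 1·50 + 3, 50 = 16·3 + 2, 3 = 1·2 + 1; back-substituting gives 1 = 35·50 − 33·53, so 50⁻¹ ≡ 35 (mod 53).
Then y ↦ 35(y − 16) is a two-sided inverse to T, so every y ∈ ℤ/53ℤ has a preimage.
Hence T is bijective.
Since T is bijective, we find T⁻¹(33): we need 50x ≡ 33 − 16 ≡ 17 (mod 53). Using 50⁻¹ = 35: x ≡ 35·17 = 595 = 11·53 + 12, so x = 12.
Check: T(12) = 50·12 + 16 = 616 = 11·53 + 33 ≡ 33 (mod 53).

12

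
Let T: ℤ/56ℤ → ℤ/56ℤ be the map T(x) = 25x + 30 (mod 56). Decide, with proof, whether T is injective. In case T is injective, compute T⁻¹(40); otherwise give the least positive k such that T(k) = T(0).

Suppose T(a) = T(b) in ℤ/56ℤ. Then 25a + 30 ≡ 25b + 30 (mod 56), therefore 25(a − b) ≡ 0 (mod 56).
Since gcd(25, 56) = 1, 25 is invertible modulo 56, therefore a − b ≡ 0 (mod 56), i.e. a = b.
So T is injective.
We now compute 25⁻¹ mod 56 explicitly. Euclid's algorithm: 56 = 2·25 + 6, 25 = 4·6 + 1; back-substituting gives 1 = 9·25 − 4·56, so 25⁻¹ ≡ 9 (mod 56).
Since T is injective, we compute T⁻¹(40): solve 25x + 30 ≡ 40 (mod 56), i.e. 25x ≡ 10 (mod 56).
Multiplying by 25⁻¹ = 9 gives x ≡ 9·10 = 90 = 1·56 + 34 ≡ 34 (mod 56).
Check: T(34) = 25·34 + 30 = 880 = 15·56 + 40 ≡ 40 (mod 56).

34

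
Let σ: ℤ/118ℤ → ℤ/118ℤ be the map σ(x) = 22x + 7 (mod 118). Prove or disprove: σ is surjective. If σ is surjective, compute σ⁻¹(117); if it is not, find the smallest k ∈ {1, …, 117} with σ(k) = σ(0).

Since gcd(22, 118) = 2, we have 22x ≡ 0 (mod 2) for all x, so σ(x) ≡ 1 (mod 2).
But 0 ≢ 1 (mod 2), so 0 ∈ ℤ/118ℤ has no preimage. Therefore σ is not surjective.
Since σ is not surjective, we find the least positive k with σ(k) = σ(0): this means 22k ≡ 0 (mod 118), i.e. 118 ∣ 22k. Since gcd(22, 118) = 2, dividing through by 2 this holds exactly when 59 ∣ 11k, and as gcd(11, 59) = 1, exactly when 59 ∣ k.
The smallest positive such k is 59.

59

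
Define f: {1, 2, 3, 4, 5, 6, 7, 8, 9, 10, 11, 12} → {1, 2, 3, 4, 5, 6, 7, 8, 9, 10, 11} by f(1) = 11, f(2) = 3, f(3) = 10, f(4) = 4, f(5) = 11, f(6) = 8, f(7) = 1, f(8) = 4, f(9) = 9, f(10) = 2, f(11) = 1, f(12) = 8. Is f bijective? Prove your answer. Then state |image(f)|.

f(1) = 11 = f(5) with 1 ≠ 5, so f is not injective, hence not bijective.
The image of f is {1, 2, 3, 4, 8, 9, 10, 11}, which has 8 elements.

8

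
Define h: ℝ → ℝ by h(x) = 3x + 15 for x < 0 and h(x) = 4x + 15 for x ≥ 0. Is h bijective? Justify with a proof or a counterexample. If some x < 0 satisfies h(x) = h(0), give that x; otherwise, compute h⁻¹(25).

Both pieces are strictly increasing (slopes 3 and 4), so each is injective on its own interval.
The left piece maps (−∞, 0) onto (−∞, 15); the right piece maps [0, ∞) onto [15, ∞).
Since 15 = 15, the images partition ℝ: h is injective and surjective, hence bijective.
Because the two images are disjoint, no x < 0 has h(x) = h(0), so we compute h⁻¹(25): 25 lies in [15, ∞), so solve 4x + 15 = 25: x = (25 − 15)/4 = 5/2.

5/2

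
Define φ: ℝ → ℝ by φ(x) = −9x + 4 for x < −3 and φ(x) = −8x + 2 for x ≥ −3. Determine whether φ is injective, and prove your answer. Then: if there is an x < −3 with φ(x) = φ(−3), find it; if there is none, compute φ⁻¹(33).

-29/9

Both pieces are strictly decreasing (slopes −9 and −8), so each is injective on its own interval.
The left piece maps (−∞, −3) onto (31, ∞); the right piece maps [−3, ∞) onto (−∞, 26].
These images are disjoint, so no value is attained by both pieces. So φ is injective.
Because the two images are disjoint, no x < −3 has φ(x) = φ(−3), so we compute φ⁻¹(33): 33 lies in (31, ∞), so solve −9x + 4 = 33: x = (33 − 4)/(−9) = −29/9.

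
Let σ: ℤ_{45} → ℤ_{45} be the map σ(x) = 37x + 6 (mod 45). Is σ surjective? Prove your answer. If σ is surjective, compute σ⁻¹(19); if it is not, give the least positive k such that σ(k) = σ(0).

Since gcd(37, 45) = 1, 37 is invertible modulo 45. Euclid's algorithm: 45 = 1·37 + 8, 37 = 4·8 + 5, 8 = 1·5 + 3, 5 = 1·3 + 2, 3 = 1·2 + 1; back-substituting gives 1 = 28·37 − 23·45, so 37⁻¹ ≡ 28 (mod 45).
For any y ∈ ℤ_{45}, x = 28(y − 6) mod 45 satisfies σ(x) = 37·28(y − 6) + 6 ≡ y (since 37·28 ≡ 1 mod 45). So every y has a preimage.
So σ is surjective.
Since σ is surjective, we find σ⁻¹(19): we need 37x ≡ 19 − 6 ≡ 13 (mod 45). Using 37⁻¹ = 28: x ≡ 28·13 = 364 = 8·45 + 4, so x = 4.
Check: σ(4) = 37·4 + 6 = 154 = 3·45 + 19 ≡ 19 (mod 45).

4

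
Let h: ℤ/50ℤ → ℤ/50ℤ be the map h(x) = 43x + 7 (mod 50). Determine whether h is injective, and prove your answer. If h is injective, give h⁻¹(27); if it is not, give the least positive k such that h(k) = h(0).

Suppose h(x_1) = h(x_2) in ℤ/50ℤ. Then 43x_1 + 7 ≡ 43x_2 + 7 (mod 50), therefore 43(x_1 − x_2) ≡ 0 (mod 50).
Since gcd(43, 50) = 1, 43 is invertible modulo 50, so x_1 − x_2 ≡ 0 (mod 50), i.e. x_1 = x_2.
Therefore h is injective.
We now compute 43⁻¹ mod 50 explicitly. Euclid's algorithm: 50 = 1·43 + 7, 43 = 6·7 + 1; back-substituting gives 1 = 7·43 − 6·50, so 43⁻¹ ≡ 7 (mod 50).
Since h is injective, we compute h⁻¹(27): solve 43x + 7 ≡ 27 (mod 50), i.e. 43x ≡ 20 (mod 50).
Multiplying by 43⁻¹ = 7 gives x ≡ 7·20 = 140 = 2·50 + 40 ≡ 40 (mod 50).
Check: h(40) = 43·40 + 7 = 1727 = 34·50 + 27 ≡ 27 (mod 50).

40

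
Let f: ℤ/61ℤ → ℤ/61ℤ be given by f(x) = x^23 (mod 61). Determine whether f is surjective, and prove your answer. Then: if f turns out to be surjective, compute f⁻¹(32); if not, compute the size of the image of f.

Since 61 is prime, the nonzero elements of ℤ/61ℤ form a cyclic group of order 60.
As gcd(23, 60) = 1, raising to the 23rd power is a bijection on this group: if u^23 ≡ v^23 then (uv^{−1})^23 = 1, and the only element of order dividing gcd(23, 60) = 1 is 1, so u = v.
With f(0) = 0 this makes f injective on all of ℤ/61ℤ, hence bijective (finite equal-size domain and codomain). In particular f is surjective.
Since f is surjective, we find the preimage of 32. The inverse of x ↦ x^23 on (ℤ/61ℤ)^× is x ↦ x^47, because 23·47 = 1081 = 18·60 + 1 ≡ 1 (mod 60) and x^{60} = 1 for x ≠ 0 (Fermat). So f⁻¹(32) = 32^47 mod 61.
Repeated squaring mod 61: 32^1 ≡ 32, 32^2 ≡ 32² = 1024 ≡ 48, 32^4 ≡ 48² = 2304 ≡ 47, 32^8 ≡ 47² = 2209 ≡ 13, 32^16 ≡ 13² = 169 ≡ 47, 32^32 ≡ 47² = 2209 ≡ 13. Since 47 = 32 + 8 + 4 + 2 + 1, 32^47 ≡ 13·13·47·48·32: 13·13 = 169 ≡ 47, then 47·47 = 2209 ≡ 13, then 13·48 = 624 ≡ 14, then 14·32 = 448 ≡ 21. So 32^47 ≡ 21 (mod 61).
Hence f⁻¹(32) = 21.

21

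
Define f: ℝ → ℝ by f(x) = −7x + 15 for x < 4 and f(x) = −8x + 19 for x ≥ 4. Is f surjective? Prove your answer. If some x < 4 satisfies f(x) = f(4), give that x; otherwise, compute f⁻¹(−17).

Both pieces are strictly decreasing (slopes −7 and −8), so each is injective on its own interval.
The left piece maps (−∞, 4) onto (−13, ∞); the right piece maps [4, ∞) onto (−∞, −13].
These images together cover ℝ, so f is surjective.
Because the two images are disjoint, no x < 4 has f(x) = f(4), so we compute f⁻¹(−17): −17 lies in (−∞, −13], so solve −8x + 19 = −17: x = (−17 − 19)/(−8) = 9/2.

9/2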